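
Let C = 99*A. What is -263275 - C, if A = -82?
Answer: -255157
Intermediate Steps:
C = -8118 (C = 99*(-82) = -8118)
-263275 - C = -263275 - 1*(-8118) = -263275 + 8118 = -255157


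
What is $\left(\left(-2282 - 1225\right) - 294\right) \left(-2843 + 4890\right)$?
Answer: $-7780647$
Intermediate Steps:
$\left(\left(-2282 - 1225\right) - 294\right) \left(-2843 + 4890\right) = \left(\left(-2282 - 1225\right) - 294\right) 2047 = \left(-3507 - 294\right) 2047 = \left(-3801\right) 2047 = -7780647$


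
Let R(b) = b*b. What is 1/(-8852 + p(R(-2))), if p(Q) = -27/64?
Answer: -64/566555 ≈ -0.00011296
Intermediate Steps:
R(b) = b**2
p(Q) = -27/64 (p(Q) = -27*1/64 = -27/64)
1/(-8852 + p(R(-2))) = 1/(-8852 - 27/64) = 1/(-566555/64) = -64/566555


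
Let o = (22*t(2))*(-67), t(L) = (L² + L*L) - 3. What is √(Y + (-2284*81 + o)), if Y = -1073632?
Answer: I*√1266006 ≈ 1125.2*I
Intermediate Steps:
t(L) = -3 + 2*L² (t(L) = (L² + L²) - 3 = 2*L² - 3 = -3 + 2*L²)
o = -7370 (o = (22*(-3 + 2*2²))*(-67) = (22*(-3 + 2*4))*(-67) = (22*(-3 + 8))*(-67) = (22*5)*(-67) = 110*(-67) = -7370)
√(Y + (-2284*81 + o)) = √(-1073632 + (-2284*81 - 7370)) = √(-1073632 + (-185004 - 7370)) = √(-1073632 - 192374) = √(-1266006) = I*√1266006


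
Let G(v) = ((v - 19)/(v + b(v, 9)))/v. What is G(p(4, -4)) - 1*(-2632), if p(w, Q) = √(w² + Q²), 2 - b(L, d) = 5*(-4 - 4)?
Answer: 4558685/1732 - 415*√2/6928 ≈ 2631.9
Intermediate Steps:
b(L, d) = 42 (b(L, d) = 2 - 5*(-4 - 4) = 2 - 5*(-8) = 2 - 1*(-40) = 2 + 40 = 42)
p(w, Q) = √(Q² + w²)
G(v) = (-19 + v)/(v*(42 + v)) (G(v) = ((v - 19)/(v + 42))/v = ((-19 + v)/(42 + v))/v = (-19 + v)/(v*(42 + v)))
G(p(4, -4)) - 1*(-2632) = (-19 + √((-4)² + 4²))/((√((-4)² + 4²))*(42 + √((-4)² + 4²))) - 1*(-2632) = (-19 + √(16 + 16))/((√(16 + 16))*(42 + √(16 + 16))) + 2632 = (-19 + √32)/((√32)*(42 + √32)) + 2632 = (-19 + 4*√2)/(((4*√2))*(42 + 4*√2)) + 2632 = (√2/8)*(-19 + 4*√2)/(42 + 4*√2) + 2632 = √2*(-19 + 4*√2)/(8*(42 + 4*√2)) + 2632 = 2632 + √2*(-19 + 4*√2)/(8*(42 + 4*√2))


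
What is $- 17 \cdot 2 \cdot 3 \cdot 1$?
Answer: $-102$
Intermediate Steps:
$- 17 \cdot 2 \cdot 3 \cdot 1 = \left(-17\right) 6 \cdot 1 = \left(-102\right) 1 = -102$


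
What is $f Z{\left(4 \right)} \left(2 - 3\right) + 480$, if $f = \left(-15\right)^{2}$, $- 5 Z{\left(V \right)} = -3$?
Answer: $345$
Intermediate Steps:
$Z{\left(V \right)} = \frac{3}{5}$ ($Z{\left(V \right)} = \left(- \frac{1}{5}\right) \left(-3\right) = \frac{3}{5}$)
$f = 225$
$f Z{\left(4 \right)} \left(2 - 3\right) + 480 = 225 \frac{3 \left(2 - 3\right)}{5} + 480 = 225 \cdot \frac{3}{5} \left(-1\right) + 480 = 225 \left(- \frac{3}{5}\right) + 480 = -135 + 480 = 345$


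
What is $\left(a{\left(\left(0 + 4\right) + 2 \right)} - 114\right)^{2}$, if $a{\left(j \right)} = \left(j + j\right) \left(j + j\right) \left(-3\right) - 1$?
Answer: $299209$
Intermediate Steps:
$a{\left(j \right)} = -1 - 12 j^{2}$ ($a{\left(j \right)} = 2 j 2 j \left(-3\right) - 1 = 4 j^{2} \left(-3\right) - 1 = - 12 j^{2} - 1 = -1 - 12 j^{2}$)
$\left(a{\left(\left(0 + 4\right) + 2 \right)} - 114\right)^{2} = \left(\left(-1 - 12 \left(\left(0 + 4\right) + 2\right)^{2}\right) - 114\right)^{2} = \left(\left(-1 - 12 \left(4 + 2\right)^{2}\right) - 114\right)^{2} = \left(\left(-1 - 12 \cdot 6^{2}\right) - 114\right)^{2} = \left(\left(-1 - 432\right) - 114\right)^{2} = \left(-433 - 114\right)^{2} = \left(-547\right)^{2} = 299209$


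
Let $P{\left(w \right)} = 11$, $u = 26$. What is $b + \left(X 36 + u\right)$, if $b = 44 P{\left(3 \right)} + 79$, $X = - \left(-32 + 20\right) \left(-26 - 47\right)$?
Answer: $-30947$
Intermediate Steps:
$X = -876$ ($X = - \left(-12\right) \left(-73\right) = \left(-1\right) 876 = -876$)
$b = 563$ ($b = 44 \cdot 11 + 79 = 484 + 79 = 563$)
$b + \left(X 36 + u\right) = 563 + \left(\left(-876\right) 36 + 26\right) = 563 + \left(-31536 + 26\right) = 563 - 31510 = -30947$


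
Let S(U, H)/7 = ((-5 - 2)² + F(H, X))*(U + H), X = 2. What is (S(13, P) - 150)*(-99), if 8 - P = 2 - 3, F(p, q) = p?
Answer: -869418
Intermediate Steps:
P = 9 (P = 8 - (2 - 3) = 8 - 1*(-1) = 8 + 1 = 9)
S(U, H) = 7*(49 + H)*(H + U) (S(U, H) = 7*(((-5 - 2)² + H)*(U + H)) = 7*(((-7)² + H)*(H + U)) = 7*((49 + H)*(H + U)) = 7*(49 + H)*(H + U))
(S(13, P) - 150)*(-99) = ((7*9² + 343*9 + 343*13 + 7*9*13) - 150)*(-99) = ((7*81 + 3087 + 4459 + 819) - 150)*(-99) = ((567 + 3087 + 4459 + 819) - 150)*(-99) = (8932 - 150)*(-99) = 8782*(-99) = -869418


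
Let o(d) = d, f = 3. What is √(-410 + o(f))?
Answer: I*√407 ≈ 20.174*I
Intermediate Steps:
√(-410 + o(f)) = √(-410 + 3) = √(-407) = I*√407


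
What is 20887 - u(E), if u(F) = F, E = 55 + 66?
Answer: 20766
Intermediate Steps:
E = 121
20887 - u(E) = 20887 - 1*121 = 20887 - 121 = 20766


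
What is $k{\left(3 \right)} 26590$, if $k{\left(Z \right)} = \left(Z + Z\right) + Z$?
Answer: $239310$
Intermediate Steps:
$k{\left(Z \right)} = 3 Z$ ($k{\left(Z \right)} = 2 Z + Z = 3 Z$)
$k{\left(3 \right)} 26590 = 3 \cdot 3 \cdot 26590 = 9 \cdot 26590 = 239310$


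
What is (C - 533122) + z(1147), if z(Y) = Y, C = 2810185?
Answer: 2278210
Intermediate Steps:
(C - 533122) + z(1147) = (2810185 - 533122) + 1147 = 2277063 + 1147 = 2278210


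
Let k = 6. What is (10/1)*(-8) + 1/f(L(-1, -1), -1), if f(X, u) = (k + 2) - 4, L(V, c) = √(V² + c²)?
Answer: -319/4 ≈ -79.750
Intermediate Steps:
f(X, u) = 4 (f(X, u) = (6 + 2) - 4 = 8 - 4 = 4)
(10/1)*(-8) + 1/f(L(-1, -1), -1) = (10/1)*(-8) + 1/4 = (10*1)*(-8) + ¼ = 10*(-8) + ¼ = -80 + ¼ = -319/4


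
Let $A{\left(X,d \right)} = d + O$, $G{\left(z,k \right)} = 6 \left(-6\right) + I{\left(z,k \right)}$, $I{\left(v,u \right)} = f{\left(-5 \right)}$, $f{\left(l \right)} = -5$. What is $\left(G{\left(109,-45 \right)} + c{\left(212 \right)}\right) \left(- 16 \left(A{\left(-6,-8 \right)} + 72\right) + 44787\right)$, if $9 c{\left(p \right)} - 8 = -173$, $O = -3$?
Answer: $- \frac{7798358}{3} \approx -2.5995 \cdot 10^{6}$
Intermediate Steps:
$I{\left(v,u \right)} = -5$
$c{\left(p \right)} = - \frac{55}{3}$ ($c{\left(p \right)} = \frac{8}{9} + \frac{1}{9} \left(-173\right) = \frac{8}{9} - \frac{173}{9} = - \frac{55}{3}$)
$G{\left(z,k \right)} = -41$ ($G{\left(z,k \right)} = 6 \left(-6\right) - 5 = -36 - 5 = -41$)
$A{\left(X,d \right)} = -3 + d$ ($A{\left(X,d \right)} = d - 3 = -3 + d$)
$\left(G{\left(109,-45 \right)} + c{\left(212 \right)}\right) \left(- 16 \left(A{\left(-6,-8 \right)} + 72\right) + 44787\right) = \left(-41 - \frac{55}{3}\right) \left(- 16 \left(\left(-3 - 8\right) + 72\right) + 44787\right) = - \frac{178 \left(- 16 \left(-11 + 72\right) + 44787\right)}{3} = - \frac{178 \left(\left(-16\right) 61 + 44787\right)}{3} = - \frac{178 \left(-976 + 44787\right)}{3} = \left(- \frac{178}{3}\right) 43811 = - \frac{7798358}{3}$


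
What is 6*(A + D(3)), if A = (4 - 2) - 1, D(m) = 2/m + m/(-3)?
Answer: 4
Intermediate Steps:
D(m) = 2/m - m/3 (D(m) = 2/m + m*(-1/3) = 2/m - m/3)
A = 1 (A = 2 - 1 = 1)
6*(A + D(3)) = 6*(1 + (2/3 - 1/3*3)) = 6*(1 + (2*(1/3) - 1)) = 6*(1 + (2/3 - 1)) = 6*(1 - 1/3) = 6*(2/3) = 4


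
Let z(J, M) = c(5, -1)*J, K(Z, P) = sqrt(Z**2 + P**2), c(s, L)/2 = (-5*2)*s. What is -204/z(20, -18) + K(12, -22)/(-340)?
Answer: 51/500 - sqrt(157)/170 ≈ 0.028294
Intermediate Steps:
c(s, L) = -20*s (c(s, L) = 2*((-5*2)*s) = 2*(-10*s) = -20*s)
K(Z, P) = sqrt(P**2 + Z**2)
z(J, M) = -100*J (z(J, M) = (-20*5)*J = -100*J)
-204/z(20, -18) + K(12, -22)/(-340) = -204/((-100*20)) + sqrt((-22)**2 + 12**2)/(-340) = -204/(-2000) + sqrt(484 + 144)*(-1/340) = -204*(-1/2000) + sqrt(628)*(-1/340) = 51/500 + (2*sqrt(157))*(-1/340) = 51/500 - sqrt(157)/170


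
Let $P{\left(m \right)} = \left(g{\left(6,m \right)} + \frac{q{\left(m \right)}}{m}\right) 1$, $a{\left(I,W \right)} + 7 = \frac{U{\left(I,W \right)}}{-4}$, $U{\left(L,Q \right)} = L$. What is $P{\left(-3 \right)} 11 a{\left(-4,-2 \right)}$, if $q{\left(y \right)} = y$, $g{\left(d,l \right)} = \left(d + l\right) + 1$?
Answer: $-330$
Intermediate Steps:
$g{\left(d,l \right)} = 1 + d + l$
$a{\left(I,W \right)} = -7 - \frac{I}{4}$ ($a{\left(I,W \right)} = -7 + \frac{I}{-4} = -7 + I \left(- \frac{1}{4}\right) = -7 - \frac{I}{4}$)
$P{\left(m \right)} = 8 + m$ ($P{\left(m \right)} = \left(\left(1 + 6 + m\right) + \frac{m}{m}\right) 1 = \left(\left(7 + m\right) + 1\right) 1 = \left(8 + m\right) 1 = 8 + m$)
$P{\left(-3 \right)} 11 a{\left(-4,-2 \right)} = \left(8 - 3\right) 11 \left(-7 - -1\right) = 5 \cdot 11 \left(-7 + 1\right) = 55 \left(-6\right) = -330$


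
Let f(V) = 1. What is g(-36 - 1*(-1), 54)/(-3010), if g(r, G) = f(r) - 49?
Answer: 24/1505 ≈ 0.015947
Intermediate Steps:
g(r, G) = -48 (g(r, G) = 1 - 49 = -48)
g(-36 - 1*(-1), 54)/(-3010) = -48/(-3010) = -48*(-1/3010) = 24/1505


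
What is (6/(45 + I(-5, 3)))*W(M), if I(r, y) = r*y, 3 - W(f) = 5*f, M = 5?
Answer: -22/5 ≈ -4.4000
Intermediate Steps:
W(f) = 3 - 5*f
(6/(45 + I(-5, 3)))*W(M) = (6/(45 - 5*3))*(3 - 5*5) = (6/(45 - 15))*(3 - 25) = (6/30)*(-22) = (6*(1/30))*(-22) = (⅕)*(-22) = -22/5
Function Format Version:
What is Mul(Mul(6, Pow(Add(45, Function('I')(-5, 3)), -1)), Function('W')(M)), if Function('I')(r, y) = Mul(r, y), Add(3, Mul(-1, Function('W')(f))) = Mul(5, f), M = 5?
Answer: Rational(-22, 5) ≈ -4.4000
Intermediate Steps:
Function('W')(f) = Add(3, Mul(-5, f)) (Function('W')(f) = Add(3, Mul(-1, Mul(5, f))) = Add(3, Mul(-5, f)))
Mul(Mul(6, Pow(Add(45, Function('I')(-5, 3)), -1)), Function('W')(M)) = Mul(Mul(6, Pow(Add(45, Mul(-5, 3)), -1)), Add(3, Mul(-5, 5))) = Mul(Mul(6, Pow(Add(45, -15), -1)), Add(3, -25)) = Mul(Mul(6, Pow(30, -1)), -22) = Mul(Mul(6, Rational(1, 30)), -22) = Mul(Rational(1, 5), -22) = Rational(-22, 5)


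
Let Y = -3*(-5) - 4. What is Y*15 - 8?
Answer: 157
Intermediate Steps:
Y = 11 (Y = 15 - 4 = 11)
Y*15 - 8 = 11*15 - 8 = 165 - 8 = 157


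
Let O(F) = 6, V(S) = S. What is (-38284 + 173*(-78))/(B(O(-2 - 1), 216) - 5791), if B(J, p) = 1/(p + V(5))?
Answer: 5721469/639905 ≈ 8.9411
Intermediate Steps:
B(J, p) = 1/(5 + p) (B(J, p) = 1/(p + 5) = 1/(5 + p))
(-38284 + 173*(-78))/(B(O(-2 - 1), 216) - 5791) = (-38284 + 173*(-78))/(1/(5 + 216) - 5791) = (-38284 - 13494)/(1/221 - 5791) = -51778/(1/221 - 5791) = -51778/(-1279810/221) = -51778*(-221/1279810) = 5721469/639905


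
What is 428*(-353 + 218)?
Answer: -57780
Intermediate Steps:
428*(-353 + 218) = 428*(-135) = -57780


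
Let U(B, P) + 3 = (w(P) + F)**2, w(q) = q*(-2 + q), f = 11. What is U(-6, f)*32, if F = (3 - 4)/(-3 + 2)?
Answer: 319904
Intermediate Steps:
F = 1 (F = -1/(-1) = -1*(-1) = 1)
U(B, P) = -3 + (1 + P*(-2 + P))**2 (U(B, P) = -3 + (P*(-2 + P) + 1)**2 = -3 + (1 + P*(-2 + P))**2)
U(-6, f)*32 = (-3 + (1 + 11*(-2 + 11))**2)*32 = (-3 + (1 + 11*9)**2)*32 = (-3 + (1 + 99)**2)*32 = (-3 + 100**2)*32 = (-3 + 10000)*32 = 9997*32 = 319904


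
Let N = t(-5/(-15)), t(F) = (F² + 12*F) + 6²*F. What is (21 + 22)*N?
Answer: 6235/9 ≈ 692.78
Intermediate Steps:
t(F) = F² + 48*F (t(F) = (F² + 12*F) + 36*F = F² + 48*F)
N = 145/9 (N = (-5/(-15))*(48 - 5/(-15)) = (-5*(-1/15))*(48 - 5*(-1/15)) = (48 + ⅓)/3 = (⅓)*(145/3) = 145/9 ≈ 16.111)
(21 + 22)*N = (21 + 22)*(145/9) = 43*(145/9) = 6235/9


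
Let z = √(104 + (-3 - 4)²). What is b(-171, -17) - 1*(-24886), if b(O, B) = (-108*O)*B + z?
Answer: -289070 + 3*√17 ≈ -2.8906e+5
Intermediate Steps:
z = 3*√17 (z = √(104 + (-7)²) = √(104 + 49) = √153 = 3*√17 ≈ 12.369)
b(O, B) = 3*√17 - 108*B*O (b(O, B) = (-108*O)*B + 3*√17 = -108*B*O + 3*√17 = 3*√17 - 108*B*O)
b(-171, -17) - 1*(-24886) = (3*√17 - 108*(-17)*(-171)) - 1*(-24886) = (3*√17 - 313956) + 24886 = (-313956 + 3*√17) + 24886 = -289070 + 3*√17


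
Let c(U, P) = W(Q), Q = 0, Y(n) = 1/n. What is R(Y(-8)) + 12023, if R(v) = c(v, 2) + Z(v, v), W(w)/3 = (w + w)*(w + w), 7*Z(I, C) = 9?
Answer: 84170/7 ≈ 12024.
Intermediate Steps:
Z(I, C) = 9/7 (Z(I, C) = (⅐)*9 = 9/7)
W(w) = 12*w² (W(w) = 3*((w + w)*(w + w)) = 3*((2*w)*(2*w)) = 3*(4*w²) = 12*w²)
c(U, P) = 0 (c(U, P) = 12*0² = 12*0 = 0)
R(v) = 9/7 (R(v) = 0 + 9/7 = 9/7)
R(Y(-8)) + 12023 = 9/7 + 12023 = 84170/7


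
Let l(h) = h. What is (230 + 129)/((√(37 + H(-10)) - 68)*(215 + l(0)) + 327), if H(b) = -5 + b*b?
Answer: -5131187/198188149 - 154370*√33/198188149 ≈ -0.030365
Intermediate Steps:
H(b) = -5 + b²
(230 + 129)/((√(37 + H(-10)) - 68)*(215 + l(0)) + 327) = (230 + 129)/((√(37 + (-5 + (-10)²)) - 68)*(215 + 0) + 327) = 359/((√(37 + (-5 + 100)) - 68)*215 + 327) = 359/((√(37 + 95) - 68)*215 + 327) = 359/((√132 - 68)*215 + 327) = 359/((2*√33 - 68)*215 + 327) = 359/((-68 + 2*√33)*215 + 327) = 359/((-14620 + 430*√33) + 327) = 359/(-14293 + 430*√33)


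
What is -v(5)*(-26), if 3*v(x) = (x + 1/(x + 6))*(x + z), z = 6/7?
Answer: 8528/33 ≈ 258.42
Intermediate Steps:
z = 6/7 (z = 6*(1/7) = 6/7 ≈ 0.85714)
v(x) = (6/7 + x)*(x + 1/(6 + x))/3 (v(x) = ((x + 1/(x + 6))*(x + 6/7))/3 = ((x + 1/(6 + x))*(6/7 + x))/3 = ((6/7 + x)*(x + 1/(6 + x)))/3 = (6/7 + x)*(x + 1/(6 + x))/3)
-v(5)*(-26) = -(6 + 7*5**3 + 43*5 + 48*5**2)/(21*(6 + 5))*(-26) = -(6 + 7*125 + 215 + 48*25)/(21*11)*(-26) = -(6 + 875 + 215 + 1200)/(21*11)*(-26) = -2296/(21*11)*(-26) = -1*328/33*(-26) = -328/33*(-26) = 8528/33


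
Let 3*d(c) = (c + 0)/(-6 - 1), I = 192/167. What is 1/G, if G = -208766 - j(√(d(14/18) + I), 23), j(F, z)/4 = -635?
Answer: -1/206226 ≈ -4.8490e-6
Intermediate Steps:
I = 192/167 (I = 192*(1/167) = 192/167 ≈ 1.1497)
d(c) = -c/21 (d(c) = ((c + 0)/(-6 - 1))/3 = (c/(-7))/3 = (c*(-⅐))/3 = (-c/7)/3 = -c/21)
j(F, z) = -2540 (j(F, z) = 4*(-635) = -2540)
G = -206226 (G = -208766 - 1*(-2540) = -208766 + 2540 = -206226)
1/G = 1/(-206226) = -1/206226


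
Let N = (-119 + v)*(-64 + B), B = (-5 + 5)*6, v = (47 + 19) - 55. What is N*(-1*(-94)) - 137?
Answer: 649591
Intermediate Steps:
v = 11 (v = 66 - 55 = 11)
B = 0 (B = 0*6 = 0)
N = 6912 (N = (-119 + 11)*(-64 + 0) = -108*(-64) = 6912)
N*(-1*(-94)) - 137 = 6912*(-1*(-94)) - 137 = 6912*94 - 137 = 649728 - 137 = 649591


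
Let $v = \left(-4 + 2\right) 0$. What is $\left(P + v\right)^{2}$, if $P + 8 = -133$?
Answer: $19881$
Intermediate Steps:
$P = -141$ ($P = -8 - 133 = -141$)
$v = 0$ ($v = \left(-2\right) 0 = 0$)
$\left(P + v\right)^{2} = \left(-141 + 0\right)^{2} = \left(-141\right)^{2} = 19881$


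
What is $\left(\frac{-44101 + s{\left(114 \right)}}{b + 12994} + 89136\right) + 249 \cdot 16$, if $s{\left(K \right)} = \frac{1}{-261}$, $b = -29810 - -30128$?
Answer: $\frac{161763798739}{1737216} \approx 93117.0$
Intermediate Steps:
$b = 318$ ($b = -29810 + 30128 = 318$)
$s{\left(K \right)} = - \frac{1}{261}$
$\left(\frac{-44101 + s{\left(114 \right)}}{b + 12994} + 89136\right) + 249 \cdot 16 = \left(\frac{-44101 - \frac{1}{261}}{318 + 12994} + 89136\right) + 249 \cdot 16 = \left(- \frac{11510362}{261 \cdot 13312} + 89136\right) + 3984 = \left(\left(- \frac{11510362}{261}\right) \frac{1}{13312} + 89136\right) + 3984 = \left(- \frac{5755181}{1737216} + 89136\right) + 3984 = \frac{154842730195}{1737216} + 3984 = \frac{161763798739}{1737216}$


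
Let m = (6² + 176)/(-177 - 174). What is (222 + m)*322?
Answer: 25022620/351 ≈ 71290.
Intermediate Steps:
m = -212/351 (m = (36 + 176)/(-351) = 212*(-1/351) = -212/351 ≈ -0.60399)
(222 + m)*322 = (222 - 212/351)*322 = (77710/351)*322 = 25022620/351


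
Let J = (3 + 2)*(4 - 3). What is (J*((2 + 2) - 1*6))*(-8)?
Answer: 80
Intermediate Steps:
J = 5 (J = 5*1 = 5)
(J*((2 + 2) - 1*6))*(-8) = (5*((2 + 2) - 1*6))*(-8) = (5*(4 - 6))*(-8) = (5*(-2))*(-8) = -10*(-8) = 80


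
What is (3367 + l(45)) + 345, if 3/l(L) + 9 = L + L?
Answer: 100225/27 ≈ 3712.0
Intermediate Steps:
l(L) = 3/(-9 + 2*L) (l(L) = 3/(-9 + (L + L)) = 3/(-9 + 2*L))
(3367 + l(45)) + 345 = (3367 + 3/(-9 + 2*45)) + 345 = (3367 + 3/(-9 + 90)) + 345 = (3367 + 3/81) + 345 = (3367 + 3*(1/81)) + 345 = (3367 + 1/27) + 345 = 90910/27 + 345 = 100225/27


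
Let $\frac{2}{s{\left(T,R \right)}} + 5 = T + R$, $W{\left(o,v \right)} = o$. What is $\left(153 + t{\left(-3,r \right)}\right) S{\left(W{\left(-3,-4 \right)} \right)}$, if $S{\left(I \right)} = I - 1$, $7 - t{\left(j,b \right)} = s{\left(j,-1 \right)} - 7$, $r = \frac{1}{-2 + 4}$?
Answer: $- \frac{6020}{9} \approx -668.89$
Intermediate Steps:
$s{\left(T,R \right)} = \frac{2}{-5 + R + T}$ ($s{\left(T,R \right)} = \frac{2}{-5 + \left(T + R\right)} = \frac{2}{-5 + \left(R + T\right)} = \frac{2}{-5 + R + T}$)
$r = \frac{1}{2} \approx 0.5$
$t{\left(j,b \right)} = 14 - \frac{2}{-6 + j}$ ($t{\left(j,b \right)} = 7 - \left(\frac{2}{-5 - 1 + j} - 7\right) = 7 - \left(\frac{2}{-6 + j} - 7\right) = 7 - \left(-7 + \frac{2}{-6 + j}\right) = 7 + \left(7 - \frac{2}{-6 + j}\right) = 14 - \frac{2}{-6 + j}$)
$S{\left(I \right)} = -1 + I$
$\left(153 + t{\left(-3,r \right)}\right) S{\left(W{\left(-3,-4 \right)} \right)} = \left(153 + \frac{2 \left(-43 + 7 \left(-3\right)\right)}{-6 - 3}\right) \left(-1 - 3\right) = \left(153 + \frac{2 \left(-43 - 21\right)}{-9}\right) \left(-4\right) = \left(153 + 2 \left(- \frac{1}{9}\right) \left(-64\right)\right) \left(-4\right) = \left(153 + \frac{128}{9}\right) \left(-4\right) = \frac{1505}{9} \left(-4\right) = - \frac{6020}{9}$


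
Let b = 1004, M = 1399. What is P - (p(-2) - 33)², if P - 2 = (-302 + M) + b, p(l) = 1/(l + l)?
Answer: 15959/16 ≈ 997.44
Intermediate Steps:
p(l) = 1/(2*l)
P = 2103 (P = 2 + ((-302 + 1399) + 1004) = 2 + (1097 + 1004) = 2 + 2101 = 2103)
P - (p(-2) - 33)² = 2103 - ((½)/(-2) - 33)² = 2103 - ((½)*(-½) - 33)² = 2103 - (-¼ - 33)² = 2103 - (-133/4)² = 2103 - 1*17689/16 = 2103 - 17689/16 = 15959/16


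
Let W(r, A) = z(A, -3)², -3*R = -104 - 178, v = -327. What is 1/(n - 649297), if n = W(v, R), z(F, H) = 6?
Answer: -1/649261 ≈ -1.5402e-6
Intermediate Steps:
R = 94 (R = -(-104 - 178)/3 = -⅓*(-282) = 94)
W(r, A) = 36 (W(r, A) = 6² = 36)
n = 36
1/(n - 649297) = 1/(36 - 649297) = 1/(-649261) = -1/649261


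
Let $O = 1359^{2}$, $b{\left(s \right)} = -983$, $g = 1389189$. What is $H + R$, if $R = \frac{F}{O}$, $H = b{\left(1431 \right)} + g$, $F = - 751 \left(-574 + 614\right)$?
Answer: $\frac{2563851255446}{1846881} \approx 1.3882 \cdot 10^{6}$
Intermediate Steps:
$F = -30040$ ($F = \left(-751\right) 40 = -30040$)
$O = 1846881$
$H = 1388206$ ($H = -983 + 1389189 = 1388206$)
$R = - \frac{30040}{1846881} \approx -0.016265$
$H + R = 1388206 - \frac{30040}{1846881} = \frac{2563851255446}{1846881}$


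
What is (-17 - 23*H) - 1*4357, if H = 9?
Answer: -4581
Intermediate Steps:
(-17 - 23*H) - 1*4357 = (-17 - 23*9) - 1*4357 = (-17 - 207) - 4357 = -224 - 4357 = -4581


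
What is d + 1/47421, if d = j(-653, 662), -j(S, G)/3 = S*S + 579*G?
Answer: -115191346940/47421 ≈ -2.4291e+6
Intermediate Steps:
j(S, G) = -1737*G - 3*S² (j(S, G) = -3*(S*S + 579*G) = -3*(S² + 579*G) = -1737*G - 3*S²)
d = -2429121 (d = -1737*662 - 3*(-653)² = -1149894 - 3*426409 = -1149894 - 1279227 = -2429121)
d + 1/47421 = -2429121 + 1/47421 = -115191346940/47421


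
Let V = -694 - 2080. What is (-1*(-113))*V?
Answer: -313462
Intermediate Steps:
V = -2774
(-1*(-113))*V = -1*(-113)*(-2774) = 113*(-2774) = -313462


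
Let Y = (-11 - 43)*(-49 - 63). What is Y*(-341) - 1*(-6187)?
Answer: -2056181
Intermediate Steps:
Y = 6048 (Y = -54*(-112) = 6048)
Y*(-341) - 1*(-6187) = 6048*(-341) - 1*(-6187) = -2062368 + 6187 = -2056181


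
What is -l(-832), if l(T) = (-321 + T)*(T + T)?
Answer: -1918592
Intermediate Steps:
l(T) = 2*T*(-321 + T) (l(T) = (-321 + T)*(2*T) = 2*T*(-321 + T))
-l(-832) = -2*(-832)*(-321 - 832) = -2*(-832)*(-1153) = -1*1918592 = -1918592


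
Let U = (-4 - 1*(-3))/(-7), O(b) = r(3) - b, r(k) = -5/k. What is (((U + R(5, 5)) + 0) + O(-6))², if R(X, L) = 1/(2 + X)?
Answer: 9409/441 ≈ 21.336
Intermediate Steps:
O(b) = -5/3 - b
U = ⅐ (U = (-4 + 3)*(-⅐) = -1*(-⅐) = ⅐ ≈ 0.14286)
(((U + R(5, 5)) + 0) + O(-6))² = (((⅐ + 1/(2 + 5)) + 0) + (-5/3 - 1*(-6)))² = (((⅐ + 1/7) + 0) + (-5/3 + 6))² = (((⅐ + ⅐) + 0) + 13/3)² = ((2/7 + 0) + 13/3)² = (2/7 + 13/3)² = (97/21)² = 9409/441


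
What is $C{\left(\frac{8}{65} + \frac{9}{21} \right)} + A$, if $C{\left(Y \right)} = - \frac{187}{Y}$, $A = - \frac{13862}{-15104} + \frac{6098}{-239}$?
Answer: $- \frac{164715591217}{453036928} \approx -363.58$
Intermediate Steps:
$A = - \frac{44395587}{1804928}$ ($A = \left(-13862\right) \left(- \frac{1}{15104}\right) + 6098 \left(- \frac{1}{239}\right) = \frac{6931}{7552} - \frac{6098}{239} = - \frac{44395587}{1804928} \approx -24.597$)
$C{\left(\frac{8}{65} + \frac{9}{21} \right)} + A = - \frac{187}{\frac{8}{65} + \frac{9}{21}} - \frac{44395587}{1804928} = - \frac{187}{8 \cdot \frac{1}{65} + 9 \cdot \frac{1}{21}} - \frac{44395587}{1804928} = - \frac{187}{\frac{8}{65} + \frac{3}{7}} - \frac{44395587}{1804928} = - \frac{187}{\frac{251}{455}} - \frac{44395587}{1804928} = \left(-187\right) \frac{455}{251} - \frac{44395587}{1804928} = - \frac{85085}{251} - \frac{44395587}{1804928} = - \frac{164715591217}{453036928}$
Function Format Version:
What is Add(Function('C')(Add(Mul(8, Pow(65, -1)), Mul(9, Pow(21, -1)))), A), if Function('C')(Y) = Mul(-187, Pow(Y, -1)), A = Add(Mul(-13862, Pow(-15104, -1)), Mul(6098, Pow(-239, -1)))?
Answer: Rational(-164715591217, 453036928) ≈ -363.58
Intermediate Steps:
A = Rational(-44395587, 1804928) (A = Add(Mul(-13862, Rational(-1, 15104)), Mul(6098, Rational(-1, 239))) = Add(Rational(6931, 7552), Rational(-6098, 239)) = Rational(-44395587, 1804928) ≈ -24.597)
Add(Function('C')(Add(Mul(8, Pow(65, -1)), Mul(9, Pow(21, -1)))), A) = Add(Mul(-187, Pow(Add(Mul(8, Pow(65, -1)), Mul(9, Pow(21, -1))), -1)), Rational(-44395587, 1804928)) = Add(Mul(-187, Pow(Add(Mul(8, Rational(1, 65)), Mul(9, Rational(1, 21))), -1)), Rational(-44395587, 1804928)) = Add(Mul(-187, Pow(Add(Rational(8, 65), Rational(3, 7)), -1)), Rational(-44395587, 1804928)) = Add(Mul(-187, Pow(Rational(251, 455), -1)), Rational(-44395587, 1804928)) = Add(Mul(-187, Rational(455, 251)), Rational(-44395587, 1804928)) = Add(Rational(-85085, 251), Rational(-44395587, 1804928)) = Rational(-164715591217, 453036928)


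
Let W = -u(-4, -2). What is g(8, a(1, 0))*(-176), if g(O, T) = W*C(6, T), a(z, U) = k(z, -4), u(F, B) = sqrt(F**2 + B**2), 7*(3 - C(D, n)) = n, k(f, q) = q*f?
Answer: 8800*sqrt(5)/7 ≈ 2811.1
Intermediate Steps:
k(f, q) = f*q
C(D, n) = 3 - n/7
u(F, B) = sqrt(B**2 + F**2)
a(z, U) = -4*z (a(z, U) = z*(-4) = -4*z)
W = -2*sqrt(5) (W = -sqrt((-2)**2 + (-4)**2) = -sqrt(4 + 16) = -sqrt(20) = -2*sqrt(5) ≈ -4.4721)
g(O, T) = -2*sqrt(5)*(3 - T/7) (g(O, T) = (-2*sqrt(5))*(3 - T/7) = -2*sqrt(5)*(3 - T/7))
g(8, a(1, 0))*(-176) = (2*sqrt(5)*(-21 - 4*1)/7)*(-176) = (2*sqrt(5)*(-21 - 4)/7)*(-176) = ((2/7)*sqrt(5)*(-25))*(-176) = -50*sqrt(5)/7*(-176) = 8800*sqrt(5)/7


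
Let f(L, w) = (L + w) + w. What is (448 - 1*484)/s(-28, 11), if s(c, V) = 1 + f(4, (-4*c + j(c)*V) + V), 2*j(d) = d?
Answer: 12/19 ≈ 0.63158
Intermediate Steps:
j(d) = d/2
f(L, w) = L + 2*w
s(c, V) = 5 - 8*c + 2*V + V*c (s(c, V) = 1 + (4 + 2*((-4*c + (c/2)*V) + V)) = 1 + (4 + 2*((-4*c + V*c/2) + V)) = 1 + (4 + 2*(V - 4*c + V*c/2)) = 1 + (4 + (-8*c + 2*V + V*c)) = 1 + (4 - 8*c + 2*V + V*c) = 5 - 8*c + 2*V + V*c)
(448 - 1*484)/s(-28, 11) = (448 - 1*484)/(5 - 8*(-28) + 2*11 + 11*(-28)) = (448 - 484)/(5 + 224 + 22 - 308) = -36/(-57) = -36*(-1/57) = 12/19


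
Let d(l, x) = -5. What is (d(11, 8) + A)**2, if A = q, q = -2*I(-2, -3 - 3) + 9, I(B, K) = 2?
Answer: 0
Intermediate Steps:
q = 5 (q = -2*2 + 9 = -4 + 9 = 5)
A = 5
(d(11, 8) + A)**2 = (-5 + 5)**2 = 0**2 = 0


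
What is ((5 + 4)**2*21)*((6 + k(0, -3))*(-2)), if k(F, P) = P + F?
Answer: -10206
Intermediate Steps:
k(F, P) = F + P
((5 + 4)**2*21)*((6 + k(0, -3))*(-2)) = ((5 + 4)**2*21)*((6 + (0 - 3))*(-2)) = (9**2*21)*((6 - 3)*(-2)) = (81*21)*(3*(-2)) = 1701*(-6) = -10206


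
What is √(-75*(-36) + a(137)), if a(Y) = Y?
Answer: √2837 ≈ 53.263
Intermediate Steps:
√(-75*(-36) + a(137)) = √(-75*(-36) + 137) = √(2700 + 137) = √2837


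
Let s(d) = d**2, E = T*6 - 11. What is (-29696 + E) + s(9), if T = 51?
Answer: -29320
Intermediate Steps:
E = 295 (E = 51*6 - 11 = 306 - 11 = 295)
(-29696 + E) + s(9) = (-29696 + 295) + 9**2 = -29401 + 81 = -29320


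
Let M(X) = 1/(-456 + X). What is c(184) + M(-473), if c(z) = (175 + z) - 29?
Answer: 306569/929 ≈ 330.00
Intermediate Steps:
c(z) = 146 + z
c(184) + M(-473) = (146 + 184) + 1/(-456 - 473) = 330 + 1/(-929) = 330 - 1/929 = 306569/929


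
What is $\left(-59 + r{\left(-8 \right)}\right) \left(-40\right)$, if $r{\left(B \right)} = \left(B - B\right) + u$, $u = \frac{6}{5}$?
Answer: $2312$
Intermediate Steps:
$u = \frac{6}{5}$ ($u = 6 \cdot \frac{1}{5} = \frac{6}{5} \approx 1.2$)
$r{\left(B \right)} = \frac{6}{5}$ ($r{\left(B \right)} = \left(B - B\right) + \frac{6}{5} = 0 + \frac{6}{5} = \frac{6}{5}$)
$\left(-59 + r{\left(-8 \right)}\right) \left(-40\right) = \left(-59 + \frac{6}{5}\right) \left(-40\right) = \left(- \frac{289}{5}\right) \left(-40\right) = 2312$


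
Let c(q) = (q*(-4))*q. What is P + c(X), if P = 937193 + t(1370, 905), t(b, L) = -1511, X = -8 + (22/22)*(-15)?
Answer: 933566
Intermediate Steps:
X = -23 (X = -8 + (22*(1/22))*(-15) = -8 + 1*(-15) = -8 - 15 = -23)
P = 935682 (P = 937193 - 1511 = 935682)
c(q) = -4*q² (c(q) = (-4*q)*q = -4*q²)
P + c(X) = 935682 - 4*(-23)² = 935682 - 4*529 = 935682 - 2116 = 933566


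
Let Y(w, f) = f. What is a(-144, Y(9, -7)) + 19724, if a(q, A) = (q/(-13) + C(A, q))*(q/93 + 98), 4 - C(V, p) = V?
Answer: 677454/31 ≈ 21853.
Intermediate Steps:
C(V, p) = 4 - V
a(q, A) = (98 + q/93)*(4 - A - q/13) (a(q, A) = (q/(-13) + (4 - A))*(q/93 + 98) = (q*(-1/13) + (4 - A))*(q*(1/93) + 98) = (-q/13 + (4 - A))*(q/93 + 98) = (4 - A - q/13)*(98 + q/93) = (98 + q/93)*(4 - A - q/13))
a(-144, Y(9, -7)) + 19724 = (392 - 98*(-7) - 9062/1209*(-144) - 1/1209*(-144)² - 1/93*(-7)*(-144)) + 19724 = (392 + 686 + 434976/403 - 1/1209*20736 - 336/31) + 19724 = (392 + 686 + 434976/403 - 6912/403 - 336/31) + 19724 = 66010/31 + 19724 = 677454/31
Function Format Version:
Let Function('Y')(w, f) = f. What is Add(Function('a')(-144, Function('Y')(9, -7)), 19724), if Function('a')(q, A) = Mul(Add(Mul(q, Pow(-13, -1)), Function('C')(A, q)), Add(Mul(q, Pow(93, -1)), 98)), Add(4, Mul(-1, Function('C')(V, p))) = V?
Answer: Rational(677454, 31) ≈ 21853.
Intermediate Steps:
Function('C')(V, p) = Add(4, Mul(-1, V))
Function('a')(q, A) = Mul(Add(98, Mul(Rational(1, 93), q)), Add(4, Mul(-1, A), Mul(Rational(-1, 13), q))) (Function('a')(q, A) = Mul(Add(Mul(q, Pow(-13, -1)), Add(4, Mul(-1, A))), Add(Mul(q, Pow(93, -1)), 98)) = Mul(Add(Mul(q, Rational(-1, 13)), Add(4, Mul(-1, A))), Add(Mul(q, Rational(1, 93)), 98)) = Mul(Add(Mul(Rational(-1, 13), q), Add(4, Mul(-1, A))), Add(Mul(Rational(1, 93), q), 98)) = Mul(Add(4, Mul(-1, A), Mul(Rational(-1, 13), q)), Add(98, Mul(Rational(1, 93), q))) = Mul(Add(98, Mul(Rational(1, 93), q)), Add(4, Mul(-1, A), Mul(Rational(-1, 13), q))))
Add(Function('a')(-144, Function('Y')(9, -7)), 19724) = Add(Add(392, Mul(-98, -7), Mul(Rational(-9062, 1209), -144), Mul(Rational(-1, 1209), Pow(-144, 2)), Mul(Rational(-1, 93), -7, -144)), 19724) = Add(Add(392, 686, Rational(434976, 403), Mul(Rational(-1, 1209), 20736), Rational(-336, 31)), 19724) = Add(Add(392, 686, Rational(434976, 403), Rational(-6912, 403), Rational(-336, 31)), 19724) = Add(Rational(66010, 31), 19724) = Rational(677454, 31)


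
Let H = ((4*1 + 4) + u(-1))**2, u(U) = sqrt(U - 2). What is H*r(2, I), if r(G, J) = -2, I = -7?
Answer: -122 - 32*I*sqrt(3) ≈ -122.0 - 55.426*I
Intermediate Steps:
u(U) = sqrt(-2 + U)
H = (8 + I*sqrt(3))**2 (H = ((4*1 + 4) + sqrt(-2 - 1))**2 = ((4 + 4) + sqrt(-3))**2 = (8 + I*sqrt(3))**2 ≈ 61.0 + 27.713*I)
H*r(2, I) = (8 + I*sqrt(3))**2*(-2) = -2*(8 + I*sqrt(3))**2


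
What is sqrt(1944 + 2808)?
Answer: 12*sqrt(33) ≈ 68.935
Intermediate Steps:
sqrt(1944 + 2808) = sqrt(4752) = 12*sqrt(33)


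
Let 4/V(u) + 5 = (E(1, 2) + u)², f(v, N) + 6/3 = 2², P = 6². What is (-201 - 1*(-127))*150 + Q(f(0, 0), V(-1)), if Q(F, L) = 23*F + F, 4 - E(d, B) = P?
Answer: -11052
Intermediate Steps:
P = 36
E(d, B) = -32 (E(d, B) = 4 - 1*36 = 4 - 36 = -32)
f(v, N) = 2 (f(v, N) = -2 + 2² = -2 + 4 = 2)
V(u) = 4/(-5 + (-32 + u)²)
Q(F, L) = 24*F
(-201 - 1*(-127))*150 + Q(f(0, 0), V(-1)) = (-201 - 1*(-127))*150 + 24*2 = (-201 + 127)*150 + 48 = -74*150 + 48 = -11100 + 48 = -11052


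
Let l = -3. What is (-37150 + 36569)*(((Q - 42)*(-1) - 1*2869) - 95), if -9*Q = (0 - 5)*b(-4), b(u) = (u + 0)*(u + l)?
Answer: 15360478/9 ≈ 1.7067e+6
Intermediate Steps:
b(u) = u*(-3 + u) (b(u) = (u + 0)*(u - 3) = u*(-3 + u))
Q = 140/9 (Q = -(0 - 5)*(-4*(-3 - 4))/9 = -(-5)*(-4*(-7))/9 = -(-5)*28/9 = -1/9*(-140) = 140/9 ≈ 15.556)
(-37150 + 36569)*(((Q - 42)*(-1) - 1*2869) - 95) = (-37150 + 36569)*(((140/9 - 42)*(-1) - 1*2869) - 95) = -581*((-238/9*(-1) - 2869) - 95) = -581*((238/9 - 2869) - 95) = -581*(-25583/9 - 95) = -581*(-26438/9) = 15360478/9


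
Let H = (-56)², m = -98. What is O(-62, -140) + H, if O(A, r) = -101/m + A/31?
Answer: 307233/98 ≈ 3135.0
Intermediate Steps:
O(A, r) = 101/98 + A/31 (O(A, r) = -101/(-98) + A/31 = -101*(-1/98) + A*(1/31) = 101/98 + A/31)
H = 3136
O(-62, -140) + H = (101/98 + (1/31)*(-62)) + 3136 = (101/98 - 2) + 3136 = -95/98 + 3136 = 307233/98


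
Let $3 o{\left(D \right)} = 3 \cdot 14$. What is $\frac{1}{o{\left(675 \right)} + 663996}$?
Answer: $\frac{1}{664010} \approx 1.506 \cdot 10^{-6}$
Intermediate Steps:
$o{\left(D \right)} = 14$ ($o{\left(D \right)} = \frac{3 \cdot 14}{3} = \frac{1}{3} \cdot 42 = 14$)
$\frac{1}{o{\left(675 \right)} + 663996} = \frac{1}{14 + 663996} = \frac{1}{664010}$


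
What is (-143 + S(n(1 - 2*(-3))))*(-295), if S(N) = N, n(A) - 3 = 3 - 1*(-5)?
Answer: 38940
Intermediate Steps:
n(A) = 11 (n(A) = 3 + (3 - 1*(-5)) = 3 + (3 + 5) = 3 + 8 = 11)
(-143 + S(n(1 - 2*(-3))))*(-295) = (-143 + 11)*(-295) = -132*(-295) = 38940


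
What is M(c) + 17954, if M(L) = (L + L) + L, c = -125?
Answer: 17579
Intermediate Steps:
M(L) = 3*L (M(L) = 2*L + L = 3*L)
M(c) + 17954 = 3*(-125) + 17954 = -375 + 17954 = 17579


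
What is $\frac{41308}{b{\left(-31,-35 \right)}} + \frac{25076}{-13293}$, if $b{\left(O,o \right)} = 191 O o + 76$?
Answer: $- \frac{4649423392}{2755785123} \approx -1.6872$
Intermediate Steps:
$b{\left(O,o \right)} = 76 + 191 O o$ ($b{\left(O,o \right)} = 191 O o + 76 = 76 + 191 O o$)
$\frac{41308}{b{\left(-31,-35 \right)}} + \frac{25076}{-13293} = \frac{41308}{76 + 191 \left(-31\right) \left(-35\right)} + \frac{25076}{-13293} = \frac{41308}{76 + 207235} + 25076 \left(- \frac{1}{13293}\right) = \frac{41308}{207311} - \frac{25076}{13293} = - \frac{4649423392}{2755785123}$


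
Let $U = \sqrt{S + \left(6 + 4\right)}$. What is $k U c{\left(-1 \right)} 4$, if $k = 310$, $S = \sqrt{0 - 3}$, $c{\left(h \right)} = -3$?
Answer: $- 3720 \sqrt{10 + i \sqrt{3}} \approx -11807.0 - 1015.0 i$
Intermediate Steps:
$S = i \sqrt{3}$ ($S = \sqrt{-3} = i \sqrt{3} \approx 1.732 i$)
$U = \sqrt{10 + i \sqrt{3}}$ ($U = \sqrt{i \sqrt{3} + \left(6 + 4\right)} = \sqrt{i \sqrt{3} + 10} = \sqrt{10 + i \sqrt{3}} \approx 3.174 + 0.27285 i$)
$k U c{\left(-1 \right)} 4 = 310 \sqrt{10 + i \sqrt{3}} \left(-3\right) 4 = 310 - 3 \sqrt{10 + i \sqrt{3}} \cdot 4 = 310 \left(- 12 \sqrt{10 + i \sqrt{3}}\right) = - 3720 \sqrt{10 + i \sqrt{3}}$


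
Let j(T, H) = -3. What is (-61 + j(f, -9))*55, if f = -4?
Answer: -3520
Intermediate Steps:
(-61 + j(f, -9))*55 = (-61 - 3)*55 = -64*55 = -3520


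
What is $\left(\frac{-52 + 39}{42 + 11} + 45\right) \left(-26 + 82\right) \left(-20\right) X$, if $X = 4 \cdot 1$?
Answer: $- \frac{10626560}{53} \approx -2.005 \cdot 10^{5}$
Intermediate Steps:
$X = 4$
$\left(\frac{-52 + 39}{42 + 11} + 45\right) \left(-26 + 82\right) \left(-20\right) X = \left(\frac{-52 + 39}{42 + 11} + 45\right) \left(-26 + 82\right) \left(-20\right) 4 = \left(- \frac{13}{53} + 45\right) 56 \left(-20\right) 4 = \frac{2372}{53} \cdot 56 \left(-20\right) 4 = \frac{132832}{53} \left(-20\right) 4 = \left(- \frac{2656640}{53}\right) 4 = - \frac{10626560}{53}$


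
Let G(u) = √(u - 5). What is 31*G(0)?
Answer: 31*I*√5 ≈ 69.318*I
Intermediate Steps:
G(u) = √(-5 + u)
31*G(0) = 31*√(-5 + 0) = 31*√(-5) = 31*(I*√5) = 31*I*√5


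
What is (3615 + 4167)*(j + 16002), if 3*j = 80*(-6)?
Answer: 123282444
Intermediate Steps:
j = -160 (j = (80*(-6))/3 = (⅓)*(-480) = -160)
(3615 + 4167)*(j + 16002) = (3615 + 4167)*(-160 + 16002) = 7782*15842 = 123282444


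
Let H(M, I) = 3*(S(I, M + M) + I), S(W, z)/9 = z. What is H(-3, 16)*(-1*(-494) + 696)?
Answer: -135660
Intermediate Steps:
S(W, z) = 9*z
H(M, I) = 3*I + 54*M (H(M, I) = 3*(9*(M + M) + I) = 3*(9*(2*M) + I) = 3*(18*M + I) = 3*(I + 18*M) = 3*I + 54*M)
H(-3, 16)*(-1*(-494) + 696) = (3*16 + 54*(-3))*(-1*(-494) + 696) = (48 - 162)*(494 + 696) = -114*1190 = -135660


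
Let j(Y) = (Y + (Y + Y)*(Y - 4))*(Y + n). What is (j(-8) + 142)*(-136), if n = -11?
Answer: 456144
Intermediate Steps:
j(Y) = (-11 + Y)*(Y + 2*Y*(-4 + Y)) (j(Y) = (Y + (Y + Y)*(Y - 4))*(Y - 11) = (Y + (2*Y)*(-4 + Y))*(-11 + Y) = (Y + 2*Y*(-4 + Y))*(-11 + Y) = (-11 + Y)*(Y + 2*Y*(-4 + Y)))
(j(-8) + 142)*(-136) = (-8*(77 - 29*(-8) + 2*(-8)²) + 142)*(-136) = (-8*(77 + 232 + 2*64) + 142)*(-136) = (-8*(77 + 232 + 128) + 142)*(-136) = (-8*437 + 142)*(-136) = (-3496 + 142)*(-136) = -3354*(-136) = 456144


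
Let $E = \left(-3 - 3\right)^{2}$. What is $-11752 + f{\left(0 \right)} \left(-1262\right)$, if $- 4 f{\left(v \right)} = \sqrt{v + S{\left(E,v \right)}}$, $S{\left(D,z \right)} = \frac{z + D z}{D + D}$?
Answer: $-11752$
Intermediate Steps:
$E = 36$ ($E = \left(-6\right)^{2} = 36$)
$S{\left(D,z \right)} = \frac{z + D z}{2 D}$
$f{\left(v \right)} = - \frac{\sqrt{218} \sqrt{v}}{48}$ ($f{\left(v \right)} = - \frac{\sqrt{v + \frac{v \left(1 + 36\right)}{2 \cdot 36}}}{4} = - \frac{\sqrt{v + \frac{1}{2} v \frac{1}{36} \cdot 37}}{4} = - \frac{\sqrt{v + \frac{37 v}{72}}}{4} = - \frac{\sqrt{\frac{109 v}{72}}}{4} = - \frac{\frac{1}{12} \sqrt{218} \sqrt{v}}{4} = - \frac{\sqrt{218} \sqrt{v}}{48}$)
$-11752 + f{\left(0 \right)} \left(-1262\right) = -11752 + - \frac{\sqrt{218} \sqrt{0}}{48} \left(-1262\right) = -11752 + \left(- \frac{1}{48}\right) \sqrt{218} \cdot 0 \left(-1262\right) = -11752 + 0 \left(-1262\right) = -11752 + 0 = -11752$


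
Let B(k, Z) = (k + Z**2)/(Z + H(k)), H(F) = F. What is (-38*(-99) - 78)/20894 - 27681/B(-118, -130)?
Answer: 11958066230/29220259 ≈ 409.24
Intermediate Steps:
B(k, Z) = (k + Z**2)/(Z + k)
(-38*(-99) - 78)/20894 - 27681/B(-118, -130) = (-38*(-99) - 78)/20894 - 27681*(-130 - 118)/(-118 + (-130)**2) = (3762 - 78)*(1/20894) - 27681*(-248/(-118 + 16900)) = 3684*(1/20894) - 27681/((-1/248*16782)) = 1842/10447 - 27681/(-8391/124) = 1842/10447 - 27681*(-124/8391) = 1842/10447 + 1144148/2797 = 11958066230/29220259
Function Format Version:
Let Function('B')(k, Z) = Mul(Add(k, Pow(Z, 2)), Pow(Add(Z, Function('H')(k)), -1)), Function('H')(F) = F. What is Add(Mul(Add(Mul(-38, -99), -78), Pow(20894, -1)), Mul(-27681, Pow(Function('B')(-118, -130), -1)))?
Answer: Rational(11958066230, 29220259) ≈ 409.24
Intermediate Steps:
Function('B')(k, Z) = Mul(Pow(Add(Z, k), -1), Add(k, Pow(Z, 2))) (Function('B')(k, Z) = Mul(Add(k, Pow(Z, 2)), Pow(Add(Z, k), -1)) = Mul(Pow(Add(Z, k), -1), Add(k, Pow(Z, 2))))
Add(Mul(Add(Mul(-38, -99), -78), Pow(20894, -1)), Mul(-27681, Pow(Function('B')(-118, -130), -1))) = Add(Mul(Add(Mul(-38, -99), -78), Pow(20894, -1)), Mul(-27681, Pow(Mul(Pow(Add(-130, -118), -1), Add(-118, Pow(-130, 2))), -1))) = Add(Mul(Add(3762, -78), Rational(1, 20894)), Mul(-27681, Pow(Mul(Pow(-248, -1), Add(-118, 16900)), -1))) = Add(Mul(3684, Rational(1, 20894)), Mul(-27681, Pow(Mul(Rational(-1, 248), 16782), -1))) = Add(Rational(1842, 10447), Mul(-27681, Pow(Rational(-8391, 124), -1))) = Add(Rational(1842, 10447), Mul(-27681, Rational(-124, 8391))) = Add(Rational(1842, 10447), Rational(1144148, 2797)) = Rational(11958066230, 29220259)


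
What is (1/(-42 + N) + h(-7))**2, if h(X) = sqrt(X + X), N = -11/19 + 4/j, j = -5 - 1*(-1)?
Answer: (19 - 828*I*sqrt(14))**2/685584 ≈ -13.999 - 0.17172*I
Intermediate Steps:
j = -4 (j = -5 + 1 = -4)
N = -30/19 (N = -11/19 + 4/(-4) = -11*1/19 + 4*(-1/4) = -11/19 - 1 = -30/19 ≈ -1.5789)
h(X) = sqrt(2)*sqrt(X) (h(X) = sqrt(2*X) = sqrt(2)*sqrt(X))
(1/(-42 + N) + h(-7))**2 = (1/(-42 - 30/19) + sqrt(2)*sqrt(-7))**2 = (1/(-828/19) + sqrt(2)*(I*sqrt(7)))**2 = (-19/828 + I*sqrt(14))**2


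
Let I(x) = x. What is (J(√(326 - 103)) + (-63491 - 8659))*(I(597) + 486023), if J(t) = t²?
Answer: -35001116740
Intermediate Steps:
(J(√(326 - 103)) + (-63491 - 8659))*(I(597) + 486023) = ((√(326 - 103))² + (-63491 - 8659))*(597 + 486023) = ((√223)² - 72150)*486620 = (223 - 72150)*486620 = -71927*486620 = -35001116740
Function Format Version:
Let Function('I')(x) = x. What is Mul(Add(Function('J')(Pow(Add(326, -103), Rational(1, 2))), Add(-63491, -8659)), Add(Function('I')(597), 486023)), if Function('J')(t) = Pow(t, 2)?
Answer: -35001116740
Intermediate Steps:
Mul(Add(Function('J')(Pow(Add(326, -103), Rational(1, 2))), Add(-63491, -8659)), Add(Function('I')(597), 486023)) = Mul(Add(Pow(Pow(Add(326, -103), Rational(1, 2)), 2), Add(-63491, -8659)), Add(597, 486023)) = Mul(Add(Pow(Pow(223, Rational(1, 2)), 2), -72150), 486620) = Mul(Add(223, -72150), 486620) = Mul(-71927, 486620) = -35001116740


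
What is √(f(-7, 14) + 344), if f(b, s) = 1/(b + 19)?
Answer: √12387/6 ≈ 18.549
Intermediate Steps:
f(b, s) = 1/(19 + b)
√(f(-7, 14) + 344) = √(1/(19 - 7) + 344) = √(1/12 + 344) = √(4129/12) = √12387/6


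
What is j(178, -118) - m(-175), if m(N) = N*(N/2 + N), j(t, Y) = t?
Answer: -91519/2 ≈ -45760.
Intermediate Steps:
m(N) = 3*N²/2 (m(N) = N*(N*(½) + N) = N*(N/2 + N) = N*(3*N/2) = 3*N²/2)
j(178, -118) - m(-175) = 178 - 3*(-175)²/2 = 178 - 3*30625/2 = 178 - 1*91875/2 = 178 - 91875/2 = -91519/2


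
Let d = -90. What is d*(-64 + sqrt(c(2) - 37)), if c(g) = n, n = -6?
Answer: 5760 - 90*I*sqrt(43) ≈ 5760.0 - 590.17*I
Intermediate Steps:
c(g) = -6
d*(-64 + sqrt(c(2) - 37)) = -90*(-64 + sqrt(-6 - 37)) = -90*(-64 + sqrt(-43)) = -90*(-64 + I*sqrt(43)) = 5760 - 90*I*sqrt(43)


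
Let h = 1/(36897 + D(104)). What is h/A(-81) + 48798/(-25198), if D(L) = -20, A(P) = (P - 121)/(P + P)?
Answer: -90874933704/46925945623 ≈ -1.9366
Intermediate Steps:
A(P) = (-121 + P)/(2*P) (A(P) = (-121 + P)/((2*P)) = (-121 + P)*(1/(2*P)) = (-121 + P)/(2*P))
h = 1/36877 (h = 1/(36897 - 20) = 1/36877 ≈ 2.7117e-5)
h/A(-81) + 48798/(-25198) = 1/(36877*(((½)*(-121 - 81)/(-81)))) + 48798/(-25198) = 1/(36877*(((½)*(-1/81)*(-202)))) + 48798*(-1/25198) = 1/(36877*(101/81)) - 24399/12599 = (1/36877)*(81/101) - 24399/12599 = 81/3724577 - 24399/12599 = -90874933704/46925945623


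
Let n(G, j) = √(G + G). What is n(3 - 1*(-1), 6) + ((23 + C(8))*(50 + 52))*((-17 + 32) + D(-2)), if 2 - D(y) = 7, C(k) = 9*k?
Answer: 96900 + 2*√2 ≈ 96903.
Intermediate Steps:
D(y) = -5 (D(y) = 2 - 1*7 = 2 - 7 = -5)
n(G, j) = √2*√G (n(G, j) = √(2*G) = √2*√G)
n(3 - 1*(-1), 6) + ((23 + C(8))*(50 + 52))*((-17 + 32) + D(-2)) = √2*√(3 - 1*(-1)) + ((23 + 9*8)*(50 + 52))*((-17 + 32) - 5) = √2*√(3 + 1) + ((23 + 72)*102)*(15 - 5) = √2*√4 + (95*102)*10 = √2*2 + 9690*10 = 2*√2 + 96900 = 96900 + 2*√2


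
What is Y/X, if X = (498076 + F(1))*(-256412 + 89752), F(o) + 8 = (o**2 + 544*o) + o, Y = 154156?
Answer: -38539/20774752310 ≈ -1.8551e-6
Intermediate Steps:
F(o) = -8 + o**2 + 545*o (F(o) = -8 + ((o**2 + 544*o) + o) = -8 + (o**2 + 545*o) = -8 + o**2 + 545*o)
X = -83099009240 (X = (498076 + (-8 + 1**2 + 545*1))*(-256412 + 89752) = (498076 + (-8 + 1 + 545))*(-166660) = (498076 + 538)*(-166660) = 498614*(-166660) = -83099009240)
Y/X = 154156/(-83099009240) = 154156*(-1/83099009240) = -38539/20774752310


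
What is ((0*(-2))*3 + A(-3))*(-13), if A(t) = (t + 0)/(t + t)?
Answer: -13/2 ≈ -6.5000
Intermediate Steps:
A(t) = ½ (A(t) = t/((2*t)) = t*(1/(2*t)) = ½)
((0*(-2))*3 + A(-3))*(-13) = ((0*(-2))*3 + ½)*(-13) = (0*3 + ½)*(-13) = (0 + ½)*(-13) = (½)*(-13) = -13/2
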